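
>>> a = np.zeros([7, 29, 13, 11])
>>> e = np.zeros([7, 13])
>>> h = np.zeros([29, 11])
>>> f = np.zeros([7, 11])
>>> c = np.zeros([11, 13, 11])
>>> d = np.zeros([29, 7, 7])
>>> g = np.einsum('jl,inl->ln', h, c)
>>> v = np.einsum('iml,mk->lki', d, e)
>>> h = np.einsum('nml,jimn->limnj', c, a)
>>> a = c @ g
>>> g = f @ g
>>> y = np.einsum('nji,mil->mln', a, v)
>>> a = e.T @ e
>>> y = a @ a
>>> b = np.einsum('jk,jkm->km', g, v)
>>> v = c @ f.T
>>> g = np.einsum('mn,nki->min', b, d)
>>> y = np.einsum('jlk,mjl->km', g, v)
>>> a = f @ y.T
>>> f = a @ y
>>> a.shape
(7, 29)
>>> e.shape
(7, 13)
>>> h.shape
(11, 29, 13, 11, 7)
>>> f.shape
(7, 11)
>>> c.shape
(11, 13, 11)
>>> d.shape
(29, 7, 7)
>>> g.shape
(13, 7, 29)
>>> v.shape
(11, 13, 7)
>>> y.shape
(29, 11)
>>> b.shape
(13, 29)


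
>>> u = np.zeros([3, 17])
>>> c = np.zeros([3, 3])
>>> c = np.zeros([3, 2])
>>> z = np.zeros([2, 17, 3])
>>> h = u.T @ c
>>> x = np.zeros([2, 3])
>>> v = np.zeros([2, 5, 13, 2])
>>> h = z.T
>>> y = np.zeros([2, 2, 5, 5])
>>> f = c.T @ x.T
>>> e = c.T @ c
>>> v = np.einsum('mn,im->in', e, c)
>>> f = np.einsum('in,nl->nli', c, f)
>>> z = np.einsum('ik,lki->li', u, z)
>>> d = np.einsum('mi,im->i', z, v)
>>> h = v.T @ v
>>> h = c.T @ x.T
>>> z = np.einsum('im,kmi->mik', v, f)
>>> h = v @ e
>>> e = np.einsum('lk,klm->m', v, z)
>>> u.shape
(3, 17)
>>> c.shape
(3, 2)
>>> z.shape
(2, 3, 2)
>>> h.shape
(3, 2)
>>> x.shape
(2, 3)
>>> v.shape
(3, 2)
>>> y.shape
(2, 2, 5, 5)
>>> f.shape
(2, 2, 3)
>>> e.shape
(2,)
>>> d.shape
(3,)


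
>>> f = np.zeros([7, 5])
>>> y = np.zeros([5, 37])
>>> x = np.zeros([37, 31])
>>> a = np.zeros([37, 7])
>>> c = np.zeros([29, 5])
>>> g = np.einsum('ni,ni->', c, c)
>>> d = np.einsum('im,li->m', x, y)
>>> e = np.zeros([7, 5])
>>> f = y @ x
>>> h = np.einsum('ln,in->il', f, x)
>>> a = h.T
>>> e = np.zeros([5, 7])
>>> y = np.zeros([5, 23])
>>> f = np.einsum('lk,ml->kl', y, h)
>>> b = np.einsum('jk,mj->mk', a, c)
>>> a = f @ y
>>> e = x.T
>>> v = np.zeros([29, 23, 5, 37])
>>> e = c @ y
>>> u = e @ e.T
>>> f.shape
(23, 5)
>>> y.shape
(5, 23)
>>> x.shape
(37, 31)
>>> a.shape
(23, 23)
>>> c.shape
(29, 5)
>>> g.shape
()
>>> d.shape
(31,)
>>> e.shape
(29, 23)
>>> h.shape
(37, 5)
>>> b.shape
(29, 37)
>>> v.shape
(29, 23, 5, 37)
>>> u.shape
(29, 29)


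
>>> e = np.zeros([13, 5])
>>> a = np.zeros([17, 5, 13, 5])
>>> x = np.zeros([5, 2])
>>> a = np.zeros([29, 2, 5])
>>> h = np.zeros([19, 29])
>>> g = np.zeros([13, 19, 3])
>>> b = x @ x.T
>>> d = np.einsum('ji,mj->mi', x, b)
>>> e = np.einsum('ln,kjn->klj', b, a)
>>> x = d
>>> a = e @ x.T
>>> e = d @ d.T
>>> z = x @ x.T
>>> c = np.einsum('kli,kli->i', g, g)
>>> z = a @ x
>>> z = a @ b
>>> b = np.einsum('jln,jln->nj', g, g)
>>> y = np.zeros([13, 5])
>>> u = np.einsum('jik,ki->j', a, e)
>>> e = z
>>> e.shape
(29, 5, 5)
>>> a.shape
(29, 5, 5)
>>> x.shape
(5, 2)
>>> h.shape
(19, 29)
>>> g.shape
(13, 19, 3)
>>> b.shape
(3, 13)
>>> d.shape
(5, 2)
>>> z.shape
(29, 5, 5)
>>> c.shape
(3,)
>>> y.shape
(13, 5)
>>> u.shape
(29,)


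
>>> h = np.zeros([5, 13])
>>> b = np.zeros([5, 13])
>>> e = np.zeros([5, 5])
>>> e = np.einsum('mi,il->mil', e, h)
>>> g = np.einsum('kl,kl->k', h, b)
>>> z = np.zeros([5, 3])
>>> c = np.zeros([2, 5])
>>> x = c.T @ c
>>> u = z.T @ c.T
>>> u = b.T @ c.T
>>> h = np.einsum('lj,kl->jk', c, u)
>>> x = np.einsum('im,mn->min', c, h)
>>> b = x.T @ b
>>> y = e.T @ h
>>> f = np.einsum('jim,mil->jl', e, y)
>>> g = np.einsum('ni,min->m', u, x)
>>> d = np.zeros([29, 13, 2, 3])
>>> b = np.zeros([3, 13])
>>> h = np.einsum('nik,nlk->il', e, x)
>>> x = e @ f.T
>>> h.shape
(5, 2)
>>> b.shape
(3, 13)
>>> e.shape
(5, 5, 13)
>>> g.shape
(5,)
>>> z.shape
(5, 3)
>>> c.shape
(2, 5)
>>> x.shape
(5, 5, 5)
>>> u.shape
(13, 2)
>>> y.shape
(13, 5, 13)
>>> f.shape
(5, 13)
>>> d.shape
(29, 13, 2, 3)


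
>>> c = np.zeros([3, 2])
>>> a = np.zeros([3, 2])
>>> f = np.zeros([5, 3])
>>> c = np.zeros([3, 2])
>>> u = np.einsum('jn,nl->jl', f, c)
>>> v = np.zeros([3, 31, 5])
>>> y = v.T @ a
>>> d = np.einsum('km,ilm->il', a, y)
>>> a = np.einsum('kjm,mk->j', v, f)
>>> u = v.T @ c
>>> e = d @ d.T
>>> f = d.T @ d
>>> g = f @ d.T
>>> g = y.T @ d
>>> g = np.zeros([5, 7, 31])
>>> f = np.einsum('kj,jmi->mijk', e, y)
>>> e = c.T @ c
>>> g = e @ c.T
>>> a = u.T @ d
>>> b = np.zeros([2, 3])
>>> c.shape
(3, 2)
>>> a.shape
(2, 31, 31)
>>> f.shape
(31, 2, 5, 5)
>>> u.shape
(5, 31, 2)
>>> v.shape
(3, 31, 5)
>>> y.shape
(5, 31, 2)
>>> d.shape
(5, 31)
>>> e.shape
(2, 2)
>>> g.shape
(2, 3)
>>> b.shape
(2, 3)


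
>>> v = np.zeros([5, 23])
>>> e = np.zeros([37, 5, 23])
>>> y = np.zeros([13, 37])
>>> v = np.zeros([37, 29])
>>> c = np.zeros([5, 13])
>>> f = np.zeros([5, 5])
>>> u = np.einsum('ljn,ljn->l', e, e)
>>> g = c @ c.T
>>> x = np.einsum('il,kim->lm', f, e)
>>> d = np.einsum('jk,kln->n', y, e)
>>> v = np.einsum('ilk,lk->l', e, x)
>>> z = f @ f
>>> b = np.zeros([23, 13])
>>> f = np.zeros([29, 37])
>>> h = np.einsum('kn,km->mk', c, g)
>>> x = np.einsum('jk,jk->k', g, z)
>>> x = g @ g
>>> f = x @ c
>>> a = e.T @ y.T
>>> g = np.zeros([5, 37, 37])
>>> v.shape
(5,)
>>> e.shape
(37, 5, 23)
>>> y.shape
(13, 37)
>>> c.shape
(5, 13)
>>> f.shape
(5, 13)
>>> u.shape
(37,)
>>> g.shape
(5, 37, 37)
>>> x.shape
(5, 5)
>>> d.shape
(23,)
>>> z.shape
(5, 5)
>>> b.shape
(23, 13)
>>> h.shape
(5, 5)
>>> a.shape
(23, 5, 13)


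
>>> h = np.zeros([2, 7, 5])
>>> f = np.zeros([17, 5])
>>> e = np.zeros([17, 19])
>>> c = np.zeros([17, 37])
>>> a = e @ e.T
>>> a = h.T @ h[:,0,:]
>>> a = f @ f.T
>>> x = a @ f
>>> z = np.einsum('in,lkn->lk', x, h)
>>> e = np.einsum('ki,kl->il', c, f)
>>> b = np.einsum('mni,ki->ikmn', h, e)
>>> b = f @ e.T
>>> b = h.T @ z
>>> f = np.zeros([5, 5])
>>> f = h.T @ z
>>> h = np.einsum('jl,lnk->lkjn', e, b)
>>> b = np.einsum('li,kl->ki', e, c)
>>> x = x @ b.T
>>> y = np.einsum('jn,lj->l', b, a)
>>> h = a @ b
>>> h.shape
(17, 5)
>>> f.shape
(5, 7, 7)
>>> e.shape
(37, 5)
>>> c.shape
(17, 37)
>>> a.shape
(17, 17)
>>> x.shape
(17, 17)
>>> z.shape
(2, 7)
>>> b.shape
(17, 5)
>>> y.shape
(17,)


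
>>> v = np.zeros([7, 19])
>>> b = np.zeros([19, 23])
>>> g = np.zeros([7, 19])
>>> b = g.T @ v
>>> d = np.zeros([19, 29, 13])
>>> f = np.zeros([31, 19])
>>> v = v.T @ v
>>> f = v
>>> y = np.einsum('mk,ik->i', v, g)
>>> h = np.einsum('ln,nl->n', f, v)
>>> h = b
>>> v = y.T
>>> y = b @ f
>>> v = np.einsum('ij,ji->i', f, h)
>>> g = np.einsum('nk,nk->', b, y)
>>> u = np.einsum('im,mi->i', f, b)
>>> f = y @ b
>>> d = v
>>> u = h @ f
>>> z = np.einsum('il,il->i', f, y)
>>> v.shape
(19,)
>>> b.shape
(19, 19)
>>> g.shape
()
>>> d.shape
(19,)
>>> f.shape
(19, 19)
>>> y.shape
(19, 19)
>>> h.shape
(19, 19)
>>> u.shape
(19, 19)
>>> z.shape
(19,)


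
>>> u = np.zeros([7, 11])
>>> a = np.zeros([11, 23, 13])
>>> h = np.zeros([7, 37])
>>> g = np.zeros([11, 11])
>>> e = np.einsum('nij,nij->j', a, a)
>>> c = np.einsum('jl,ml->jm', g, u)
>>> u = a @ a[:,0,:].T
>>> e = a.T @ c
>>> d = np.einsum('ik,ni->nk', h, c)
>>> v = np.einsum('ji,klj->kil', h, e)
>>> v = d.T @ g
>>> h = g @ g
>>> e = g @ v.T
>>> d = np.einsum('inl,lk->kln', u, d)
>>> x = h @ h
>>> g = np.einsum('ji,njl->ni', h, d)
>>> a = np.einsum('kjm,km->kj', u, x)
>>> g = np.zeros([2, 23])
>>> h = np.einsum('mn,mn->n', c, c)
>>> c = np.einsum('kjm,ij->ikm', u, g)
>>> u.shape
(11, 23, 11)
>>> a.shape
(11, 23)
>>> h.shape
(7,)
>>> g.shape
(2, 23)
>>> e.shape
(11, 37)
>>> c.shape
(2, 11, 11)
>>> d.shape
(37, 11, 23)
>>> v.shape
(37, 11)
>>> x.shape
(11, 11)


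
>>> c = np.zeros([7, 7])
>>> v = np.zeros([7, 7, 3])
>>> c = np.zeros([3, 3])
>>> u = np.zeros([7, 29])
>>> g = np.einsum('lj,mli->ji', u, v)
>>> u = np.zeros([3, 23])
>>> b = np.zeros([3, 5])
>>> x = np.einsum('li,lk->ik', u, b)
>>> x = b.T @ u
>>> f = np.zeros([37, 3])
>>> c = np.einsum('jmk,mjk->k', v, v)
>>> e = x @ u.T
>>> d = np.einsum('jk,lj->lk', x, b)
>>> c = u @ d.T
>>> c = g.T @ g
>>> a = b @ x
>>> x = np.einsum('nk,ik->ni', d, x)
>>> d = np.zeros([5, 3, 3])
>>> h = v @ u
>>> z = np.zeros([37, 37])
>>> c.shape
(3, 3)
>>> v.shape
(7, 7, 3)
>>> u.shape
(3, 23)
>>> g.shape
(29, 3)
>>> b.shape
(3, 5)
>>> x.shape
(3, 5)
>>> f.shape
(37, 3)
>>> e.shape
(5, 3)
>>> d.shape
(5, 3, 3)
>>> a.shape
(3, 23)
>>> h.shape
(7, 7, 23)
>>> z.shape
(37, 37)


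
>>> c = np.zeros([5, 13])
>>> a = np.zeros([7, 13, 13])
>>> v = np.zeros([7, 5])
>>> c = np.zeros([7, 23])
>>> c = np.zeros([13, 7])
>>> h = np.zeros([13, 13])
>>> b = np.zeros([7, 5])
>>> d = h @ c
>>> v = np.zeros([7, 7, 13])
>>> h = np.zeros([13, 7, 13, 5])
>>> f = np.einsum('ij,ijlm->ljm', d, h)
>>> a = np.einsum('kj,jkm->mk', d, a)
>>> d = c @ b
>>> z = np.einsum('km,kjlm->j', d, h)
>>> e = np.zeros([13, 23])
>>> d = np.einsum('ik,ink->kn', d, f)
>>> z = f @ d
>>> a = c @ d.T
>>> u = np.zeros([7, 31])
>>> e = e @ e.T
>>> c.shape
(13, 7)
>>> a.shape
(13, 5)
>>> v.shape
(7, 7, 13)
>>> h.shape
(13, 7, 13, 5)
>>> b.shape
(7, 5)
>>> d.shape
(5, 7)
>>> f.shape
(13, 7, 5)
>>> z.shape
(13, 7, 7)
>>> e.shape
(13, 13)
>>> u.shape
(7, 31)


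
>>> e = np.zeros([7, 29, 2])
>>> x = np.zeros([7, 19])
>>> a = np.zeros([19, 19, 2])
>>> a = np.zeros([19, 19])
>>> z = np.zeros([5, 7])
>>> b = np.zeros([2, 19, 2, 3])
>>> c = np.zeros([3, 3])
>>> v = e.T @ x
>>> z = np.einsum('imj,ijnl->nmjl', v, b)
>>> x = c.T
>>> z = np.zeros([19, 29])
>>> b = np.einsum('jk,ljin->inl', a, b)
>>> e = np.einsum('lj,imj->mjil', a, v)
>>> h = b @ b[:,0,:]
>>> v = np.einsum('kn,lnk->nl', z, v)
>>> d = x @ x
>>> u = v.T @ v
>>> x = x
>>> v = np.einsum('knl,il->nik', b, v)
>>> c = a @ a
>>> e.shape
(29, 19, 2, 19)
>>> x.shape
(3, 3)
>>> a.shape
(19, 19)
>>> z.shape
(19, 29)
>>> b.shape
(2, 3, 2)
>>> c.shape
(19, 19)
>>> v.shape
(3, 29, 2)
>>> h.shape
(2, 3, 2)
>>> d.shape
(3, 3)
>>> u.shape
(2, 2)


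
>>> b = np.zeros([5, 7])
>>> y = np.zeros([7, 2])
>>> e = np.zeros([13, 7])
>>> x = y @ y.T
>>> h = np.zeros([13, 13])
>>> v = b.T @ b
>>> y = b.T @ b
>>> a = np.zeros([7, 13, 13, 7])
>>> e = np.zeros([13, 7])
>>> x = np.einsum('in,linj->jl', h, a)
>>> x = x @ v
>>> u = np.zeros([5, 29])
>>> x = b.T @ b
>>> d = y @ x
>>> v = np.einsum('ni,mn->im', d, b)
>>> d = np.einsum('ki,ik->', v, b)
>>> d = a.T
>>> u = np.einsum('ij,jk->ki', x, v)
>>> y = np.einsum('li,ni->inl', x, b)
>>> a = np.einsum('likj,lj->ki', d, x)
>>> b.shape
(5, 7)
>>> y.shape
(7, 5, 7)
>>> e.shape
(13, 7)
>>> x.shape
(7, 7)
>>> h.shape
(13, 13)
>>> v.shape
(7, 5)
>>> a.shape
(13, 13)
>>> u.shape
(5, 7)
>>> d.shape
(7, 13, 13, 7)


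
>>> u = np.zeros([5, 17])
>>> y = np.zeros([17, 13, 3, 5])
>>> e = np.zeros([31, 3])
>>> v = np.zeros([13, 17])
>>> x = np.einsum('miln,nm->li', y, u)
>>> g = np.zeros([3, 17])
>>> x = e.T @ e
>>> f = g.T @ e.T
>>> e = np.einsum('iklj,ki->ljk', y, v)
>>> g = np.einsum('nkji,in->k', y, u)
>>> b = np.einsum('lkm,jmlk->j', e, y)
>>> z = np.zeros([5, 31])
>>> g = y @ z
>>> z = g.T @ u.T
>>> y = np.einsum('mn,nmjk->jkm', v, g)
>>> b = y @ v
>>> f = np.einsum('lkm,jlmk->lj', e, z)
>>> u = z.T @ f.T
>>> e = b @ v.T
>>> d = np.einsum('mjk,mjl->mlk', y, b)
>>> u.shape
(5, 13, 3, 3)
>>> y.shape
(3, 31, 13)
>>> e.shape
(3, 31, 13)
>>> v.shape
(13, 17)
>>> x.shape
(3, 3)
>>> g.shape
(17, 13, 3, 31)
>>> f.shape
(3, 31)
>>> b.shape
(3, 31, 17)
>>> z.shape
(31, 3, 13, 5)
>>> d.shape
(3, 17, 13)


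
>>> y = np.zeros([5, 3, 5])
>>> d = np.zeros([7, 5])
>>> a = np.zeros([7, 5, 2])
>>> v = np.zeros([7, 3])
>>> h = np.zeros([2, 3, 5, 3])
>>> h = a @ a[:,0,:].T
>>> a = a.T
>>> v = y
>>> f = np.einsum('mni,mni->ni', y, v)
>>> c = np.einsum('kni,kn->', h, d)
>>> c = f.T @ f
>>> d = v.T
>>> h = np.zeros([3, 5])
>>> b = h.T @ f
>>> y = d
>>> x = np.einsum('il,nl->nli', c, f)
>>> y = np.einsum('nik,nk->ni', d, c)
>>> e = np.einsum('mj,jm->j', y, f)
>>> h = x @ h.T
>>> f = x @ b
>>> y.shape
(5, 3)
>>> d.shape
(5, 3, 5)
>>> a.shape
(2, 5, 7)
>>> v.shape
(5, 3, 5)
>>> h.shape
(3, 5, 3)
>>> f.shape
(3, 5, 5)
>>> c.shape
(5, 5)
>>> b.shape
(5, 5)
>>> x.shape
(3, 5, 5)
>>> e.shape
(3,)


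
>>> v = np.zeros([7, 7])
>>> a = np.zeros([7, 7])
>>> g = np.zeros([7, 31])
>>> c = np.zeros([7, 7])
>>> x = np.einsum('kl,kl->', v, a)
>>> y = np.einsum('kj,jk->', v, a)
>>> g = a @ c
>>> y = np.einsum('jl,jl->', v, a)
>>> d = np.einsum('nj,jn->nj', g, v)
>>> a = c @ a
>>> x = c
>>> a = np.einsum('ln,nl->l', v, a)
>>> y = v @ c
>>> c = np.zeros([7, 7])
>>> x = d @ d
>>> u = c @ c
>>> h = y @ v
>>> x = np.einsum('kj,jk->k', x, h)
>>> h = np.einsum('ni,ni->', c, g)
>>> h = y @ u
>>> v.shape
(7, 7)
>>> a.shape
(7,)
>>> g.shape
(7, 7)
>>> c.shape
(7, 7)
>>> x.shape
(7,)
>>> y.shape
(7, 7)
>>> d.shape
(7, 7)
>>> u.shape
(7, 7)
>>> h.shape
(7, 7)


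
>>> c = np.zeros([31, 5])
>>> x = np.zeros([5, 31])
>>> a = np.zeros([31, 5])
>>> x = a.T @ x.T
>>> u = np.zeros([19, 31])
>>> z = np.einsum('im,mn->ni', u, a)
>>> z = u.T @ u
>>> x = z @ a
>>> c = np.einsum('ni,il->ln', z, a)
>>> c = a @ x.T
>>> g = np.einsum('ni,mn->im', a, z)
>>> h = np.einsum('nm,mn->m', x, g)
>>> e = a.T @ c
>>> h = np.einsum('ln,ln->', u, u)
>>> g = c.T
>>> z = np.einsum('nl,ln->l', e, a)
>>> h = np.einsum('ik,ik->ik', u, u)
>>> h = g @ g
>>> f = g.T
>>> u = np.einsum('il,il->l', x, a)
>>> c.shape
(31, 31)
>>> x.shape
(31, 5)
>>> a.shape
(31, 5)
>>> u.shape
(5,)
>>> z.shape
(31,)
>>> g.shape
(31, 31)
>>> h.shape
(31, 31)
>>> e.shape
(5, 31)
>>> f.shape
(31, 31)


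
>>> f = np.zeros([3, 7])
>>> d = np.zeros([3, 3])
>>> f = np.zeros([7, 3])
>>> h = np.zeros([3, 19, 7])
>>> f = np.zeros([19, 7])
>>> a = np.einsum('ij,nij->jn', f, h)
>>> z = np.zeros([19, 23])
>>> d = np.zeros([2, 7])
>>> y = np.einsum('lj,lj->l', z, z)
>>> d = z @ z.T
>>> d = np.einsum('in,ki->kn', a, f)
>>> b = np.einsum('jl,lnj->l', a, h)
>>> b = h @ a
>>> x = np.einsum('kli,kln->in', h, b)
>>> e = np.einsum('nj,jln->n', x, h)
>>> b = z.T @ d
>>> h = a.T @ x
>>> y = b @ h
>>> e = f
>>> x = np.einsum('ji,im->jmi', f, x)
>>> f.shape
(19, 7)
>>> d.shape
(19, 3)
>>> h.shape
(3, 3)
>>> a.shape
(7, 3)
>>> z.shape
(19, 23)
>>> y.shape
(23, 3)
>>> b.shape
(23, 3)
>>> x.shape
(19, 3, 7)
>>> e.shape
(19, 7)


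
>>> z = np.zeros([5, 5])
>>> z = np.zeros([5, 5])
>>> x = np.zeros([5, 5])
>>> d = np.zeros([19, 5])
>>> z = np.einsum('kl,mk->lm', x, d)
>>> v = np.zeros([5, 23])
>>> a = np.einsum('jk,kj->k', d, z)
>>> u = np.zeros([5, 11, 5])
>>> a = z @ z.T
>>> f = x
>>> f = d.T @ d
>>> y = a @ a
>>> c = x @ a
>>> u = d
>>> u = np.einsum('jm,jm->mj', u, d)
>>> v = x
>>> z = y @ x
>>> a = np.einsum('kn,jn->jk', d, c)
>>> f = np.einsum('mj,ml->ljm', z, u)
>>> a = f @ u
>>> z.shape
(5, 5)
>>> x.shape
(5, 5)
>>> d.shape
(19, 5)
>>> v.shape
(5, 5)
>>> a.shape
(19, 5, 19)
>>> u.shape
(5, 19)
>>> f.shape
(19, 5, 5)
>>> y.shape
(5, 5)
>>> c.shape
(5, 5)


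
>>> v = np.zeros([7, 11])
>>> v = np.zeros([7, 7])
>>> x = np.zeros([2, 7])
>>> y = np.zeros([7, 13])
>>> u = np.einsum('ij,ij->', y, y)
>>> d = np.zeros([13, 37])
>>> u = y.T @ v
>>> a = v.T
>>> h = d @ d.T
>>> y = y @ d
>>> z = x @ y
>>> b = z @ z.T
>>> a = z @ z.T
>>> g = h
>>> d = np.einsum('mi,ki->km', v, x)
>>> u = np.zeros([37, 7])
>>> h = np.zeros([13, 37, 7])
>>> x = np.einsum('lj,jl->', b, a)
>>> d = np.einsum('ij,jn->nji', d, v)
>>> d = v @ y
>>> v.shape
(7, 7)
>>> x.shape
()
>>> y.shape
(7, 37)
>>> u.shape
(37, 7)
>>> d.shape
(7, 37)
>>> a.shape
(2, 2)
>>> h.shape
(13, 37, 7)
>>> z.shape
(2, 37)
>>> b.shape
(2, 2)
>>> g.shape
(13, 13)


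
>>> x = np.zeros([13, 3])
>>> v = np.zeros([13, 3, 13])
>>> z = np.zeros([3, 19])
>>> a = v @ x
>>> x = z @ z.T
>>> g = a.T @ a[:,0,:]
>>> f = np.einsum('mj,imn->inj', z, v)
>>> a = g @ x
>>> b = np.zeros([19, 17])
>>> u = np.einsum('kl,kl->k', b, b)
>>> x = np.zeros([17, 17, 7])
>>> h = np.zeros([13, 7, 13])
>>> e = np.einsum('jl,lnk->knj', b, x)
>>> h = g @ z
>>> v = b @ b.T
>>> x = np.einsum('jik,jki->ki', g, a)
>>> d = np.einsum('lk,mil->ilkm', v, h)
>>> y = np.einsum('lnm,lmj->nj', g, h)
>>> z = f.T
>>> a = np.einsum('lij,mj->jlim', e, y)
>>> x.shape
(3, 3)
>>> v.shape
(19, 19)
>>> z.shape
(19, 13, 13)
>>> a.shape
(19, 7, 17, 3)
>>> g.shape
(3, 3, 3)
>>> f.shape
(13, 13, 19)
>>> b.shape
(19, 17)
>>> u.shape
(19,)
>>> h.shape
(3, 3, 19)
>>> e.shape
(7, 17, 19)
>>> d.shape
(3, 19, 19, 3)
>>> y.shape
(3, 19)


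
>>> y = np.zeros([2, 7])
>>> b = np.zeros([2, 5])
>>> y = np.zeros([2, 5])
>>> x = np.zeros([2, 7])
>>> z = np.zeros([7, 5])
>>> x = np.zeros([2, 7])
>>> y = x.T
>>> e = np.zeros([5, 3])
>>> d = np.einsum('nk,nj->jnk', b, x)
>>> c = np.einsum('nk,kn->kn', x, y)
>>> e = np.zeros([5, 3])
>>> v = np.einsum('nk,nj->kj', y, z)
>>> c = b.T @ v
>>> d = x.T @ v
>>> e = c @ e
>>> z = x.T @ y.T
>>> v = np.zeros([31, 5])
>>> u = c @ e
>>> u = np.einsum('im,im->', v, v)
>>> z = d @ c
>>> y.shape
(7, 2)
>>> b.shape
(2, 5)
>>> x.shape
(2, 7)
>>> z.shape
(7, 5)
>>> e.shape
(5, 3)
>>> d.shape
(7, 5)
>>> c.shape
(5, 5)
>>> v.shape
(31, 5)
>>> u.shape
()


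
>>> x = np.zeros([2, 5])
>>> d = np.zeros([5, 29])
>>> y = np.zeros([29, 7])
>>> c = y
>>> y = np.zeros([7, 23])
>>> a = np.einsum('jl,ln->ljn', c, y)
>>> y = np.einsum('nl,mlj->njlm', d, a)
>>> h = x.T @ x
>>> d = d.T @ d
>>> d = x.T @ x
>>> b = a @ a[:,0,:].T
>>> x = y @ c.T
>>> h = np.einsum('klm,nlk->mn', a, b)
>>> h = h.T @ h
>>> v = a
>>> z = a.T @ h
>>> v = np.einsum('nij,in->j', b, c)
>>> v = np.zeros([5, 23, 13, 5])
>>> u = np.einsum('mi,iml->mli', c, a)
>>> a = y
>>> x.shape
(5, 23, 29, 29)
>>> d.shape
(5, 5)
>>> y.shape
(5, 23, 29, 7)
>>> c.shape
(29, 7)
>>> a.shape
(5, 23, 29, 7)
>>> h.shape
(7, 7)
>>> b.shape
(7, 29, 7)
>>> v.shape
(5, 23, 13, 5)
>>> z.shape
(23, 29, 7)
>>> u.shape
(29, 23, 7)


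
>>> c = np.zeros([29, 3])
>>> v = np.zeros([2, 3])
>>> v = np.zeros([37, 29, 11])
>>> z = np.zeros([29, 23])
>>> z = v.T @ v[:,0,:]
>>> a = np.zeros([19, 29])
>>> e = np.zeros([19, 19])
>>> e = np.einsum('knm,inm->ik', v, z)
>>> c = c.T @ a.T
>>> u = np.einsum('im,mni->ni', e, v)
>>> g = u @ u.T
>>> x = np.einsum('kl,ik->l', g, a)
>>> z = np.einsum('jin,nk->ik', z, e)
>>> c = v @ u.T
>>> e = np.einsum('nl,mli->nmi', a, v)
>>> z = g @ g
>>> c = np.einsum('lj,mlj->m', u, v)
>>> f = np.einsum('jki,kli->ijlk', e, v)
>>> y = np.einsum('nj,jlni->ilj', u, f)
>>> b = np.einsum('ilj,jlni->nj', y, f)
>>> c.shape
(37,)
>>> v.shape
(37, 29, 11)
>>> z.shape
(29, 29)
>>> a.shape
(19, 29)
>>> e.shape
(19, 37, 11)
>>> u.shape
(29, 11)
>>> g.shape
(29, 29)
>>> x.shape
(29,)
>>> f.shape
(11, 19, 29, 37)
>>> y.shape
(37, 19, 11)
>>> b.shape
(29, 11)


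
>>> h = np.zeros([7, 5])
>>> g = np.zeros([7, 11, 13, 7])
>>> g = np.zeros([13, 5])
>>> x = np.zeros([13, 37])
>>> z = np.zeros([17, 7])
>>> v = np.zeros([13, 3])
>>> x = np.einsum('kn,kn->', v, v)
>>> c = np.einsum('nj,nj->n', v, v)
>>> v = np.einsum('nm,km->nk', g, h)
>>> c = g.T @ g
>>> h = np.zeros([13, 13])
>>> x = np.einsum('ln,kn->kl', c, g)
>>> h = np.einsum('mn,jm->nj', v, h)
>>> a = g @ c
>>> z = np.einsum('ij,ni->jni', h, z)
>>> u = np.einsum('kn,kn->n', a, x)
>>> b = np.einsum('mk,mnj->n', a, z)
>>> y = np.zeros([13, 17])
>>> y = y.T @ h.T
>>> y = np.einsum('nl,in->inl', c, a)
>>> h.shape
(7, 13)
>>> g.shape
(13, 5)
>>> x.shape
(13, 5)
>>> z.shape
(13, 17, 7)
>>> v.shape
(13, 7)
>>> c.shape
(5, 5)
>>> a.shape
(13, 5)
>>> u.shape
(5,)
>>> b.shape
(17,)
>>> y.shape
(13, 5, 5)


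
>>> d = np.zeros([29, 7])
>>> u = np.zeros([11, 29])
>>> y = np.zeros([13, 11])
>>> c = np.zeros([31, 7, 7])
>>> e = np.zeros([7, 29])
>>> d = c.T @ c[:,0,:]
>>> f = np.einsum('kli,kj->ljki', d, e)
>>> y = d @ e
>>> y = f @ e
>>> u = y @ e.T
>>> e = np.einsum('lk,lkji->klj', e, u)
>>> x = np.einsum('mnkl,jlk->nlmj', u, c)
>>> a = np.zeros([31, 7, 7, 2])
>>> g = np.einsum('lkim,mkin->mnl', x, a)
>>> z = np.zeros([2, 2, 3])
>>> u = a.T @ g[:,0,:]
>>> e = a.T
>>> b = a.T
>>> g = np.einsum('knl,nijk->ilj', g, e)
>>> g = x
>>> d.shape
(7, 7, 7)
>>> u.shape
(2, 7, 7, 29)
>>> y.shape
(7, 29, 7, 29)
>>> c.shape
(31, 7, 7)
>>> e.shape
(2, 7, 7, 31)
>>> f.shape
(7, 29, 7, 7)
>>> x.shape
(29, 7, 7, 31)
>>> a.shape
(31, 7, 7, 2)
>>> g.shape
(29, 7, 7, 31)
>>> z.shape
(2, 2, 3)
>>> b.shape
(2, 7, 7, 31)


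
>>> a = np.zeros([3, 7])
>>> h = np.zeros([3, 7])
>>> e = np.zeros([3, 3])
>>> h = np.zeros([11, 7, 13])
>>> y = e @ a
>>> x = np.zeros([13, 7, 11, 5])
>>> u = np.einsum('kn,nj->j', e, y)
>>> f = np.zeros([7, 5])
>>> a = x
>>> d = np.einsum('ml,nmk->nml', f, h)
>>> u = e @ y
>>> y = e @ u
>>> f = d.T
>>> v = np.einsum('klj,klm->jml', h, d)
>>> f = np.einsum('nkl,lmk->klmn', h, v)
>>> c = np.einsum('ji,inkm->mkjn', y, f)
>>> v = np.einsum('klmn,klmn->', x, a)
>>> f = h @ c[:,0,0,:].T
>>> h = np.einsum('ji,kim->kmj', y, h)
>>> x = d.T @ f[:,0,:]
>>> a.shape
(13, 7, 11, 5)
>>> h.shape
(11, 13, 3)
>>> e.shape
(3, 3)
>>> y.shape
(3, 7)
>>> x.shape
(5, 7, 11)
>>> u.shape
(3, 7)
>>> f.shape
(11, 7, 11)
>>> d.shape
(11, 7, 5)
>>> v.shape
()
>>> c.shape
(11, 5, 3, 13)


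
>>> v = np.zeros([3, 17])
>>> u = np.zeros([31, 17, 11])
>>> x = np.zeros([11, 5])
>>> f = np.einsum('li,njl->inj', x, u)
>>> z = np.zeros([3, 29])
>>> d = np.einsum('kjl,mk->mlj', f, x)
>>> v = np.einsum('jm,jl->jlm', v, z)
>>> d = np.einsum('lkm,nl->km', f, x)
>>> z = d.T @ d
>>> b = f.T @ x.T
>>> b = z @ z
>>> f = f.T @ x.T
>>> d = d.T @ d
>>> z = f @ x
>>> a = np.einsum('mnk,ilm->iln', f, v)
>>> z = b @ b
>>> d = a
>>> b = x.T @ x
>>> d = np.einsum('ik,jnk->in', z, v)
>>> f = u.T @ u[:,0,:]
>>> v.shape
(3, 29, 17)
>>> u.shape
(31, 17, 11)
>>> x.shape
(11, 5)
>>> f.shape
(11, 17, 11)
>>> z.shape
(17, 17)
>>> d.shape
(17, 29)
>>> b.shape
(5, 5)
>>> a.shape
(3, 29, 31)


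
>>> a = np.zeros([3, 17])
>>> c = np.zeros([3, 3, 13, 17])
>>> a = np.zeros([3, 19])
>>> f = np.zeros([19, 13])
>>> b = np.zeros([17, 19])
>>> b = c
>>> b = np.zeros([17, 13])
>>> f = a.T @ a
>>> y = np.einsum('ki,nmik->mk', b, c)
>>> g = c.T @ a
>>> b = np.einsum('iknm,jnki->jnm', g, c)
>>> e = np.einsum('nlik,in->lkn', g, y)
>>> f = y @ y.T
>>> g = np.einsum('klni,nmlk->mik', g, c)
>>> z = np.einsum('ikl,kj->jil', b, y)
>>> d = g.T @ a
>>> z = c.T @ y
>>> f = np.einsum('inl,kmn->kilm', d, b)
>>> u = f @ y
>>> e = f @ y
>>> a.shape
(3, 19)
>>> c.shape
(3, 3, 13, 17)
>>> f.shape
(3, 17, 19, 3)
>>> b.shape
(3, 3, 19)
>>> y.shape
(3, 17)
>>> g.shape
(3, 19, 17)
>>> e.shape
(3, 17, 19, 17)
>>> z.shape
(17, 13, 3, 17)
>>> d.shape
(17, 19, 19)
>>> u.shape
(3, 17, 19, 17)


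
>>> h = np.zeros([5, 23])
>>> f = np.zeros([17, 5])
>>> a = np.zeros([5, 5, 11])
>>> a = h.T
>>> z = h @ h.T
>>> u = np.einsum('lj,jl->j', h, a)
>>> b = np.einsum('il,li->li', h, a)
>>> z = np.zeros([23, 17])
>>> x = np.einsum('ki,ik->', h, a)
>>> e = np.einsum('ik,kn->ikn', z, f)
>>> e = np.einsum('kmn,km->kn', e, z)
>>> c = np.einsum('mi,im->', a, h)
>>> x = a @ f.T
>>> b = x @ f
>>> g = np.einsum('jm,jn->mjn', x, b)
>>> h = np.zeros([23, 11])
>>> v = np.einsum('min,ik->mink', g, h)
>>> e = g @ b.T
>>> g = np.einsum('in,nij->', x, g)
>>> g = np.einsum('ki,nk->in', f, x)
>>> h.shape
(23, 11)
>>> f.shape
(17, 5)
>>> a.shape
(23, 5)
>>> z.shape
(23, 17)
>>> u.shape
(23,)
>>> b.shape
(23, 5)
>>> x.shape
(23, 17)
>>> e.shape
(17, 23, 23)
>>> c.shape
()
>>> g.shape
(5, 23)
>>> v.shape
(17, 23, 5, 11)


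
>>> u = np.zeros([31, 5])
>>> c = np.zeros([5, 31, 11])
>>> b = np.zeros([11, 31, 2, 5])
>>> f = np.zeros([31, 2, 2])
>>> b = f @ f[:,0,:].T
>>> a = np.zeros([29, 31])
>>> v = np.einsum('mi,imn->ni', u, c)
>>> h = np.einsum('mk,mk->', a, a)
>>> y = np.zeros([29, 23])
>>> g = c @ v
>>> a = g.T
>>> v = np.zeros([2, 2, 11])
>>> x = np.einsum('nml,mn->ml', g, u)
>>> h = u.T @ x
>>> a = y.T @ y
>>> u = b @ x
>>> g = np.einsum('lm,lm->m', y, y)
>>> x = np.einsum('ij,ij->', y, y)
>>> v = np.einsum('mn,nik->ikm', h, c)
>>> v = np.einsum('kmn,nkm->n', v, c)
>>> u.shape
(31, 2, 5)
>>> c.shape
(5, 31, 11)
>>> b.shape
(31, 2, 31)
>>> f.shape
(31, 2, 2)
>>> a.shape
(23, 23)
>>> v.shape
(5,)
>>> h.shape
(5, 5)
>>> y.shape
(29, 23)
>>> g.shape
(23,)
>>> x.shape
()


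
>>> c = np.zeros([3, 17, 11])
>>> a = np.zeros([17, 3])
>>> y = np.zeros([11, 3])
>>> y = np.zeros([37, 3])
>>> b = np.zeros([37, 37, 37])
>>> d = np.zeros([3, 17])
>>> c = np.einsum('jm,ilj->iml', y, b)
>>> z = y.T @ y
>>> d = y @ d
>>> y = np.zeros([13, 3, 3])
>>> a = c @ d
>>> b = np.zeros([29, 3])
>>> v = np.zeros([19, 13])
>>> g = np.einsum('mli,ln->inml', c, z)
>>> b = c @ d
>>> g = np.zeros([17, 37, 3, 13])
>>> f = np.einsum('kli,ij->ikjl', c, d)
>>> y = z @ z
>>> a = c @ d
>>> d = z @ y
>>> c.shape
(37, 3, 37)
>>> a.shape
(37, 3, 17)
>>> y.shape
(3, 3)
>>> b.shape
(37, 3, 17)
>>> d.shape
(3, 3)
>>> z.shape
(3, 3)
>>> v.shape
(19, 13)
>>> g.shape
(17, 37, 3, 13)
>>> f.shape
(37, 37, 17, 3)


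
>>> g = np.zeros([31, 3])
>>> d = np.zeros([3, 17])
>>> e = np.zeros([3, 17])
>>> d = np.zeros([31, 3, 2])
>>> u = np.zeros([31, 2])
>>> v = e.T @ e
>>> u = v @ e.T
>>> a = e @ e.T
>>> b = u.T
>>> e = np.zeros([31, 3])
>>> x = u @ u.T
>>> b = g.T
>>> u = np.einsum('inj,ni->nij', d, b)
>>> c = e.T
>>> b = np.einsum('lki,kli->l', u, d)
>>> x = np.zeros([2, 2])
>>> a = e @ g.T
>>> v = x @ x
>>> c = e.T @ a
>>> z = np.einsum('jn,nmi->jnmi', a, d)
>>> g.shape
(31, 3)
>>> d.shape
(31, 3, 2)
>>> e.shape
(31, 3)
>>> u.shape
(3, 31, 2)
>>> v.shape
(2, 2)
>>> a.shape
(31, 31)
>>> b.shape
(3,)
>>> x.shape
(2, 2)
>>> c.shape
(3, 31)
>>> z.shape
(31, 31, 3, 2)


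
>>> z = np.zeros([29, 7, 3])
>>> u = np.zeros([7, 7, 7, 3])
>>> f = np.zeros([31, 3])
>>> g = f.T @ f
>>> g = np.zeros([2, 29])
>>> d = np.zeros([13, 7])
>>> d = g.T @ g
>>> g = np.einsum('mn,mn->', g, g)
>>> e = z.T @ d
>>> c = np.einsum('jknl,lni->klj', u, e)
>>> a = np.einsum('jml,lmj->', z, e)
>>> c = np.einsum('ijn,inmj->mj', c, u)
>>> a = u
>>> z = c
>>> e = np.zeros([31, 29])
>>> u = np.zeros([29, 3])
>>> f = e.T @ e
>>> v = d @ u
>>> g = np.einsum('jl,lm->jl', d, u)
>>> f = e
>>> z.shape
(7, 3)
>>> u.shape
(29, 3)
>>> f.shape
(31, 29)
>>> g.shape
(29, 29)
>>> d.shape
(29, 29)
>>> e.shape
(31, 29)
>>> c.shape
(7, 3)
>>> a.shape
(7, 7, 7, 3)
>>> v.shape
(29, 3)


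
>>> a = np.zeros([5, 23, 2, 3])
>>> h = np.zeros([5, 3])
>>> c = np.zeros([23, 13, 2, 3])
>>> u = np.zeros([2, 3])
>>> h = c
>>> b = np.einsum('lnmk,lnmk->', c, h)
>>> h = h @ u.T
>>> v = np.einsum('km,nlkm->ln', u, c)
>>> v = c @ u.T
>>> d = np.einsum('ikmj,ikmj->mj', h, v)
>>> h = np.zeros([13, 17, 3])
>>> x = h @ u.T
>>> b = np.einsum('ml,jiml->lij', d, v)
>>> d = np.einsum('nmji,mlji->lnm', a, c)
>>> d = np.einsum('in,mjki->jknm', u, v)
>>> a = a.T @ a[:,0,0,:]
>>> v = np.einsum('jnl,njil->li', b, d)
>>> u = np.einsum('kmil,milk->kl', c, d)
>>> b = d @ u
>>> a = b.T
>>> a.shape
(3, 3, 2, 13)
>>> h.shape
(13, 17, 3)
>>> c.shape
(23, 13, 2, 3)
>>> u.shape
(23, 3)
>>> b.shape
(13, 2, 3, 3)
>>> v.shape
(23, 3)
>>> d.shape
(13, 2, 3, 23)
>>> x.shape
(13, 17, 2)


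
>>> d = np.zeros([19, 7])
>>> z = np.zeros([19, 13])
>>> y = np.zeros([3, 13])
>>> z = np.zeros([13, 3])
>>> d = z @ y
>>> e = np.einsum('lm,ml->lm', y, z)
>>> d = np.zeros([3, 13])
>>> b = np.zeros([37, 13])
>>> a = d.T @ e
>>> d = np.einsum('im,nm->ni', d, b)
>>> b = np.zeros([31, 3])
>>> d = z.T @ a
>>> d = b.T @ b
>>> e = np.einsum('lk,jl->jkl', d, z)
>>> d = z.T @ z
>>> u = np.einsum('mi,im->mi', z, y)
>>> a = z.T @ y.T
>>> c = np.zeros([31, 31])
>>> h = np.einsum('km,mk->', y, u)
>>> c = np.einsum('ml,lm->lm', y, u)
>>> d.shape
(3, 3)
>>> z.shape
(13, 3)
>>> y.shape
(3, 13)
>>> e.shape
(13, 3, 3)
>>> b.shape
(31, 3)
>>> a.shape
(3, 3)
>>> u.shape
(13, 3)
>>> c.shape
(13, 3)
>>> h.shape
()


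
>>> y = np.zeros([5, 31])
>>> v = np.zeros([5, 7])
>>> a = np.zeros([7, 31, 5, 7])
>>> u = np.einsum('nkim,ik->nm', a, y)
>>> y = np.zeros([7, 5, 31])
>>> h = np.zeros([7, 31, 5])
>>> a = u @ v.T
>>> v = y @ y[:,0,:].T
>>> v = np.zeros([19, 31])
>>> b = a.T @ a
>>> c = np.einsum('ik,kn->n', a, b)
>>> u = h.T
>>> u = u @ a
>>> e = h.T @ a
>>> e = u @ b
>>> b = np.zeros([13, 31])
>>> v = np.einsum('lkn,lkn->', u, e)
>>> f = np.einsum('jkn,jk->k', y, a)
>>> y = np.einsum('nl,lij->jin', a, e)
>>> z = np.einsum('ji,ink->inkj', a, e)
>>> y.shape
(5, 31, 7)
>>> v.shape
()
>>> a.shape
(7, 5)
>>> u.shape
(5, 31, 5)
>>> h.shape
(7, 31, 5)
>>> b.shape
(13, 31)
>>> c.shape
(5,)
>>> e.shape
(5, 31, 5)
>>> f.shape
(5,)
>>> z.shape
(5, 31, 5, 7)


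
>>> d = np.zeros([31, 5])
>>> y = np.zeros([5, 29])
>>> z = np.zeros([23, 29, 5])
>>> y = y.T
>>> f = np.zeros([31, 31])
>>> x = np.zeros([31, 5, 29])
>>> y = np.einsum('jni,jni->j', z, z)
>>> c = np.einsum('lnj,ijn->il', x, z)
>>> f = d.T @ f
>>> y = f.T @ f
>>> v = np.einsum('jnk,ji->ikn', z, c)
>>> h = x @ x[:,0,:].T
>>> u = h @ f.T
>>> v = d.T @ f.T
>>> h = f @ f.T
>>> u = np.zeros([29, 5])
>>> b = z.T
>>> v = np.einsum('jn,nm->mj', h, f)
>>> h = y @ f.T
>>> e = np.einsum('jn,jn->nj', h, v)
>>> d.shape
(31, 5)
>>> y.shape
(31, 31)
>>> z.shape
(23, 29, 5)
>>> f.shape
(5, 31)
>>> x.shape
(31, 5, 29)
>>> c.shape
(23, 31)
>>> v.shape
(31, 5)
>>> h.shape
(31, 5)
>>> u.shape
(29, 5)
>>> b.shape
(5, 29, 23)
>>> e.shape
(5, 31)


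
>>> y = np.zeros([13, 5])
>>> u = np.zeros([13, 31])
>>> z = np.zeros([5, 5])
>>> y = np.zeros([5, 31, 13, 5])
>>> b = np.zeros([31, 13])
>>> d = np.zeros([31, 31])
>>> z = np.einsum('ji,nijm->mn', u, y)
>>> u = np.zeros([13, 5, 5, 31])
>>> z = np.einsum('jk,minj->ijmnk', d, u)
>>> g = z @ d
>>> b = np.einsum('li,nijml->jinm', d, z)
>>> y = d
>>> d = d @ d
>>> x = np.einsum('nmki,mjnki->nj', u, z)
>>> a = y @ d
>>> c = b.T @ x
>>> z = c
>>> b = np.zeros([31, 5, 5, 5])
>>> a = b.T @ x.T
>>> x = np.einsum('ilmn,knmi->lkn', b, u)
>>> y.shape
(31, 31)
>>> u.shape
(13, 5, 5, 31)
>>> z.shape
(5, 5, 31, 31)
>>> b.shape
(31, 5, 5, 5)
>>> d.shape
(31, 31)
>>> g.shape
(5, 31, 13, 5, 31)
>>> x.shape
(5, 13, 5)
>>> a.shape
(5, 5, 5, 13)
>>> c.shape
(5, 5, 31, 31)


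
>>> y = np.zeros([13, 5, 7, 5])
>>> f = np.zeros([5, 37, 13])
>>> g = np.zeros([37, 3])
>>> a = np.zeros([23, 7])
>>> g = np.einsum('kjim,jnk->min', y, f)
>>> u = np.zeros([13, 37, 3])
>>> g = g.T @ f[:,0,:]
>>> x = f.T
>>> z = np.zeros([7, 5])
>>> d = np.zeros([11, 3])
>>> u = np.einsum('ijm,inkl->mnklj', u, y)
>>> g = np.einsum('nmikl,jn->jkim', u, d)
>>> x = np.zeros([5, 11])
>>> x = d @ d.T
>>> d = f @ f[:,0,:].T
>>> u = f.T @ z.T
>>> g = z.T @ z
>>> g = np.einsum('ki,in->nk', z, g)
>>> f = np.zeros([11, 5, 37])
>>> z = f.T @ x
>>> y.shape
(13, 5, 7, 5)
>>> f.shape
(11, 5, 37)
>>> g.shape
(5, 7)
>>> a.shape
(23, 7)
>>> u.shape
(13, 37, 7)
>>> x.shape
(11, 11)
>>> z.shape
(37, 5, 11)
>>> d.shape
(5, 37, 5)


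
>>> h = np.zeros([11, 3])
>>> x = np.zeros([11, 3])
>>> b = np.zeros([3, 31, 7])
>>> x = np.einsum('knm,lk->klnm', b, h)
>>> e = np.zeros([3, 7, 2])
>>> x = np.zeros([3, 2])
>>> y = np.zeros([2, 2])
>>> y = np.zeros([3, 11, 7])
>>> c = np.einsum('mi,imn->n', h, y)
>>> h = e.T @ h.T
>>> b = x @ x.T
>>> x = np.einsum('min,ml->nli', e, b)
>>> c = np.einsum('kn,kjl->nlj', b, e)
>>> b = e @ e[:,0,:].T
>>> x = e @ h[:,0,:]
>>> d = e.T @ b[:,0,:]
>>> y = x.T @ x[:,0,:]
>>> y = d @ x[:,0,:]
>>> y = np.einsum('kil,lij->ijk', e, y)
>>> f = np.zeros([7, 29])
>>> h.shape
(2, 7, 11)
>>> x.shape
(3, 7, 11)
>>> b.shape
(3, 7, 3)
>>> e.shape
(3, 7, 2)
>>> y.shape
(7, 11, 3)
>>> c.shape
(3, 2, 7)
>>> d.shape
(2, 7, 3)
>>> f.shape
(7, 29)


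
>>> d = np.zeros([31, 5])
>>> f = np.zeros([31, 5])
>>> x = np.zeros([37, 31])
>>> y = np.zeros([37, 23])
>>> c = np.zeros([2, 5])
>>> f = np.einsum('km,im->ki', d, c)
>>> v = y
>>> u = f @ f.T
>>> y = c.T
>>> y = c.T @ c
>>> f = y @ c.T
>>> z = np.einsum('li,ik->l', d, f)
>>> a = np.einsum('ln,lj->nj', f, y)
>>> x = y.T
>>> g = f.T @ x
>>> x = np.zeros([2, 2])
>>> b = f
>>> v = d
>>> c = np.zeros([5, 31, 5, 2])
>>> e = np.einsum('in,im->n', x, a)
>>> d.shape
(31, 5)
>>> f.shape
(5, 2)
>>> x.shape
(2, 2)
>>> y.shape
(5, 5)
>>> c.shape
(5, 31, 5, 2)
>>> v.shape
(31, 5)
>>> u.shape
(31, 31)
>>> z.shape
(31,)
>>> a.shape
(2, 5)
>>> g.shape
(2, 5)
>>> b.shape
(5, 2)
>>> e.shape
(2,)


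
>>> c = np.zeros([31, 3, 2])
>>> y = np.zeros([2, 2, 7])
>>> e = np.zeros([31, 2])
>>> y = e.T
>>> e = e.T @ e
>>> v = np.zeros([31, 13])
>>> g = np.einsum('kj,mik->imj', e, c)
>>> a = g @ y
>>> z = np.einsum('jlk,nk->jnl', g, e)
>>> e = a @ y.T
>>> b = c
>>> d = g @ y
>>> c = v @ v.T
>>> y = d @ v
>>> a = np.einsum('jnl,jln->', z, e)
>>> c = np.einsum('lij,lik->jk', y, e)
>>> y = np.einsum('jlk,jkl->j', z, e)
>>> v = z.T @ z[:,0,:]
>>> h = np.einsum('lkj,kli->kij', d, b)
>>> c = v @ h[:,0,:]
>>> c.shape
(31, 2, 31)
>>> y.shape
(3,)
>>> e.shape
(3, 31, 2)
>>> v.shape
(31, 2, 31)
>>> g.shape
(3, 31, 2)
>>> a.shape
()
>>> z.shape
(3, 2, 31)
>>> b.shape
(31, 3, 2)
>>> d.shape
(3, 31, 31)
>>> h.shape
(31, 2, 31)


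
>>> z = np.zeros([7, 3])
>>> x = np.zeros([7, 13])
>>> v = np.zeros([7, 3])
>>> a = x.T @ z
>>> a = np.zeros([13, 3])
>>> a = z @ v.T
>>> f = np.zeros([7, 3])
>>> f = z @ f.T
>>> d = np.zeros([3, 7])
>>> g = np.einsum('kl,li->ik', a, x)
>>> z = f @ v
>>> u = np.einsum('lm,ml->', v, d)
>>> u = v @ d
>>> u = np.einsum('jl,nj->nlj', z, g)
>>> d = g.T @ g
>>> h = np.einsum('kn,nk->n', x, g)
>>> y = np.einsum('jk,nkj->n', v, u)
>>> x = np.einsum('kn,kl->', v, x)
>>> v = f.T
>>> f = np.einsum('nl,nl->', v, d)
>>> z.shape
(7, 3)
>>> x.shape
()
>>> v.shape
(7, 7)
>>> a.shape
(7, 7)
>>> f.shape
()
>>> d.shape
(7, 7)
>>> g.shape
(13, 7)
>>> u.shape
(13, 3, 7)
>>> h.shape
(13,)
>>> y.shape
(13,)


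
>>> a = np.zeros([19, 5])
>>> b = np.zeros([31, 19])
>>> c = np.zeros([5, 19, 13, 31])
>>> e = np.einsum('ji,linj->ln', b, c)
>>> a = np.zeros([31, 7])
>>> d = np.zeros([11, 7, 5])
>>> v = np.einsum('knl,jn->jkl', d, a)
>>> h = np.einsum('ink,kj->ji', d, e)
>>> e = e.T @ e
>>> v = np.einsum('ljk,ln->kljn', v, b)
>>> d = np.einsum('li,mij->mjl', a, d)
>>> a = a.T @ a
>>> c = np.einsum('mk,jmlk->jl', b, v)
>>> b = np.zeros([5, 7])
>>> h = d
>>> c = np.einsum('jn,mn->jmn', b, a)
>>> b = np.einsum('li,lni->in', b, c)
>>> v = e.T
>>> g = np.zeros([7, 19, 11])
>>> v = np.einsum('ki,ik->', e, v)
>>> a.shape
(7, 7)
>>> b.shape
(7, 7)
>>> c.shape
(5, 7, 7)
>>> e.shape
(13, 13)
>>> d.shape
(11, 5, 31)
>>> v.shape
()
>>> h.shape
(11, 5, 31)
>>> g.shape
(7, 19, 11)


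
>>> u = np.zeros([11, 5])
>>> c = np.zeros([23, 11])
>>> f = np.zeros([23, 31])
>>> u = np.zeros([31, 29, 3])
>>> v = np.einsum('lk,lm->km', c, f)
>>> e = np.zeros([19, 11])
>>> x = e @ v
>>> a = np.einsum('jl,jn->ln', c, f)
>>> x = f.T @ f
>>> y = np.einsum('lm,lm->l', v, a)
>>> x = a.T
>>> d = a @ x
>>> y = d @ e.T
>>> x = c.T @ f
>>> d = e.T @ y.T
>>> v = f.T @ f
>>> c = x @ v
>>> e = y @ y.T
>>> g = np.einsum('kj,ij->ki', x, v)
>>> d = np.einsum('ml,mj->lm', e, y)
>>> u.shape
(31, 29, 3)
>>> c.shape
(11, 31)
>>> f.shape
(23, 31)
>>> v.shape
(31, 31)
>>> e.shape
(11, 11)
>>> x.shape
(11, 31)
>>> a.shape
(11, 31)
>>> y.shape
(11, 19)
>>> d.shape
(11, 11)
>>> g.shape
(11, 31)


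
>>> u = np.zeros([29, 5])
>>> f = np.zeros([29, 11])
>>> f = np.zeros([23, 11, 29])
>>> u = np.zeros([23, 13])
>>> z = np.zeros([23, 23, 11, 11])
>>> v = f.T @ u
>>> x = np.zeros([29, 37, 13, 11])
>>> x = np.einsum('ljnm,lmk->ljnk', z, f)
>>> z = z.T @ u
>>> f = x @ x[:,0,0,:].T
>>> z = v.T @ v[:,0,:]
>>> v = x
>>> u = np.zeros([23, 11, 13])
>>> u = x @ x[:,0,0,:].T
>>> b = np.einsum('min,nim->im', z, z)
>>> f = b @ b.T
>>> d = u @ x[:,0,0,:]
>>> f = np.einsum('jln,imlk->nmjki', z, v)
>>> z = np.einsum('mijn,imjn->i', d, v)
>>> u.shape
(23, 23, 11, 23)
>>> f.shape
(13, 23, 13, 29, 23)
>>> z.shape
(23,)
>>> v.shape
(23, 23, 11, 29)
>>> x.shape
(23, 23, 11, 29)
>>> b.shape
(11, 13)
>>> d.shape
(23, 23, 11, 29)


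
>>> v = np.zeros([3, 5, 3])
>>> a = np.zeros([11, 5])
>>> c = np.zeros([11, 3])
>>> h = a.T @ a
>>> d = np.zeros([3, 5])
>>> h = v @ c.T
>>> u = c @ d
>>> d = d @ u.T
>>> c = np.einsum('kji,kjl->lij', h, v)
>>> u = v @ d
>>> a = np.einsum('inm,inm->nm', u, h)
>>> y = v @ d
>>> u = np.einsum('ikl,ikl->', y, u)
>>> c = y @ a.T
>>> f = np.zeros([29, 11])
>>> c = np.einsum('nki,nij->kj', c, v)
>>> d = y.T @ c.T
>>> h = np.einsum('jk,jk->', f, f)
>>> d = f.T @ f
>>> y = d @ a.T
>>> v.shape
(3, 5, 3)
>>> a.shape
(5, 11)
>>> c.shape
(5, 3)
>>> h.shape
()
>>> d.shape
(11, 11)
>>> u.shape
()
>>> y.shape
(11, 5)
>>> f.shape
(29, 11)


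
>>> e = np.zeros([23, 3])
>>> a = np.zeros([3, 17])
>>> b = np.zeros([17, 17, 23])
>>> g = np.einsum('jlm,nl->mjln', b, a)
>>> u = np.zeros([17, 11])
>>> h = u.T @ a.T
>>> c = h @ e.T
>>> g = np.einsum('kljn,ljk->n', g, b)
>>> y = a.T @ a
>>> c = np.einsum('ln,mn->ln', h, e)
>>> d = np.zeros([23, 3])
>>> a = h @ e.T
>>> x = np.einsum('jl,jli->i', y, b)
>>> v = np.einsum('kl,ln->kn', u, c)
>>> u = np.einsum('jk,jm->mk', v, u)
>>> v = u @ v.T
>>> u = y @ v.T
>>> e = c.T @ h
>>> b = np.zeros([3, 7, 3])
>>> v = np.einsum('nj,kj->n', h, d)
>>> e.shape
(3, 3)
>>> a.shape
(11, 23)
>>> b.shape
(3, 7, 3)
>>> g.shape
(3,)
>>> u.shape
(17, 11)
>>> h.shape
(11, 3)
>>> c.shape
(11, 3)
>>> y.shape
(17, 17)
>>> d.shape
(23, 3)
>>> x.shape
(23,)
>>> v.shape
(11,)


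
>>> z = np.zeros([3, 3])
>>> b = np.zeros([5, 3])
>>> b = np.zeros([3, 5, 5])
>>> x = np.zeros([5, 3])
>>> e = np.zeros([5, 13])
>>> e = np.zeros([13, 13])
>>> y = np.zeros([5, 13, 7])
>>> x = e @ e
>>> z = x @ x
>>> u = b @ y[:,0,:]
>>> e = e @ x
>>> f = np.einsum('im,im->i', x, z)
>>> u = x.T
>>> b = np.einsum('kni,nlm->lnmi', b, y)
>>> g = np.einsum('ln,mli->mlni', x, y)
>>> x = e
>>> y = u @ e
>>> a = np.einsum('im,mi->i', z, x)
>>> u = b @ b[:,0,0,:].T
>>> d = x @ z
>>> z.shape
(13, 13)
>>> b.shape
(13, 5, 7, 5)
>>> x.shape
(13, 13)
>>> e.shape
(13, 13)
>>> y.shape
(13, 13)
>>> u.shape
(13, 5, 7, 13)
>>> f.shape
(13,)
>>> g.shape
(5, 13, 13, 7)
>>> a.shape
(13,)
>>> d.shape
(13, 13)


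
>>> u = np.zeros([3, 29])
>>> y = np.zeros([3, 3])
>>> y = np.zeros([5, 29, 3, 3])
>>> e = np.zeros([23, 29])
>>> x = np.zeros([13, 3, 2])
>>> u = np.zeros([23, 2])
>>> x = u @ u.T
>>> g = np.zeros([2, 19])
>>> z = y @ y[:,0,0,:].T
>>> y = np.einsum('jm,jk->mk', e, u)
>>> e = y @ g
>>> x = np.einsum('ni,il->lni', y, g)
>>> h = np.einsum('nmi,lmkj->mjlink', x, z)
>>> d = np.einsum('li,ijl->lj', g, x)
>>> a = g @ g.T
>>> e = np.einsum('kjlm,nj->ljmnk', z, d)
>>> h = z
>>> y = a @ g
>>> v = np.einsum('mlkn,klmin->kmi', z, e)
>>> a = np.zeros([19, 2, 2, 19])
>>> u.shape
(23, 2)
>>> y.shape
(2, 19)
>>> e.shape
(3, 29, 5, 2, 5)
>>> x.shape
(19, 29, 2)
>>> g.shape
(2, 19)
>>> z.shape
(5, 29, 3, 5)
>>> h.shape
(5, 29, 3, 5)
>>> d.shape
(2, 29)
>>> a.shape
(19, 2, 2, 19)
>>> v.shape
(3, 5, 2)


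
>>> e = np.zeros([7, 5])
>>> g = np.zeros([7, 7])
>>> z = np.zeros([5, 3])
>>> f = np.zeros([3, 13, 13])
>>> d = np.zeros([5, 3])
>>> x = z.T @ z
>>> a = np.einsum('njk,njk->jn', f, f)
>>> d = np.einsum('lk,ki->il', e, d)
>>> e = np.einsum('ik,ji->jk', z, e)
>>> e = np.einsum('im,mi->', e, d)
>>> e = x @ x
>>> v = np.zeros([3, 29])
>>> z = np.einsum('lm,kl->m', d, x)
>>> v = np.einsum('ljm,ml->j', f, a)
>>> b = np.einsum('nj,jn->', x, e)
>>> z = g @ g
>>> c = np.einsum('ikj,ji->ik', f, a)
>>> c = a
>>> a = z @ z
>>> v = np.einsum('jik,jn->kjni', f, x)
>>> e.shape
(3, 3)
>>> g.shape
(7, 7)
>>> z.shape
(7, 7)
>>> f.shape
(3, 13, 13)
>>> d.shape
(3, 7)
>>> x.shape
(3, 3)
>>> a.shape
(7, 7)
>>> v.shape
(13, 3, 3, 13)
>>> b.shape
()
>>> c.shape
(13, 3)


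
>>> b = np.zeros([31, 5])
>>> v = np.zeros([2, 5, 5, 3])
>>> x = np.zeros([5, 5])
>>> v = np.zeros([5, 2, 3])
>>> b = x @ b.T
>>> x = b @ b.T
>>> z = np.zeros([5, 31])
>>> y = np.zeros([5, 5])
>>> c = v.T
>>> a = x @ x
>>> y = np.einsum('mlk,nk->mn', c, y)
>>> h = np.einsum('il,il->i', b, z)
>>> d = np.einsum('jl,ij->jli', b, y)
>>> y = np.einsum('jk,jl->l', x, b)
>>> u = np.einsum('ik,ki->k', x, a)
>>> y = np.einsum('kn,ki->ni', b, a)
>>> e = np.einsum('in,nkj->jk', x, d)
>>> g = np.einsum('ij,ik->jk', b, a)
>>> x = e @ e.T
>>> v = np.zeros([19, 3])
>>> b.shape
(5, 31)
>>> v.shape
(19, 3)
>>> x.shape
(3, 3)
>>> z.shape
(5, 31)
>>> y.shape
(31, 5)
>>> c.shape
(3, 2, 5)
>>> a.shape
(5, 5)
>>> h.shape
(5,)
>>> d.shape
(5, 31, 3)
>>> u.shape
(5,)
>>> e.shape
(3, 31)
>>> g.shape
(31, 5)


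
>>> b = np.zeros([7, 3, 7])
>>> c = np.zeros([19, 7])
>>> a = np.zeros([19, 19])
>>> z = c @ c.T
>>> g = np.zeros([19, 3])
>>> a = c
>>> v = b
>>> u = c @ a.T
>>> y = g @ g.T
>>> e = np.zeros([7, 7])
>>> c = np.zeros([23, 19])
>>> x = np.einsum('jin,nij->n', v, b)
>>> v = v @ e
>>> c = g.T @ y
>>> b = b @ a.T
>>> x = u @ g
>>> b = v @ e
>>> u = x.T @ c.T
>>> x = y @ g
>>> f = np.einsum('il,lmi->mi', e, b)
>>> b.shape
(7, 3, 7)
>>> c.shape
(3, 19)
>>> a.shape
(19, 7)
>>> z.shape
(19, 19)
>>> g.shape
(19, 3)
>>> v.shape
(7, 3, 7)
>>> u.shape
(3, 3)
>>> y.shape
(19, 19)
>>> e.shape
(7, 7)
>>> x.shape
(19, 3)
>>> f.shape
(3, 7)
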